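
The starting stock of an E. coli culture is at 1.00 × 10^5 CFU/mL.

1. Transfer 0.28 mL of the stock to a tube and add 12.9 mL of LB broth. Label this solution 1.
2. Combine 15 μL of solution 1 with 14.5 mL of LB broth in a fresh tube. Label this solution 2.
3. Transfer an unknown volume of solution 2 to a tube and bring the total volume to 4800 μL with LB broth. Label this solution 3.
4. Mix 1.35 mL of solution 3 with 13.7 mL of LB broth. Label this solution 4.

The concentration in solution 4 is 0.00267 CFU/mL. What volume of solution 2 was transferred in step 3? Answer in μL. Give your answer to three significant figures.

Step 1: 0.28 mL + 12.9 mL = 13.18 mL total → factor 13.18/0.28 = 47.071
Step 2: 15 μL + 14.5 mL = 14515 μL total → factor 14515/15 = 967.67
Step 3: v brought to 4800 μL → factor = 4800 μL/v
Step 4: 1.35 mL + 13.7 mL = 15.05 mL total → factor 15.05/1.35 = 11.148
Product of known-step factors = 5.0779 × 10^5
Overall factor = 1.00 × 10^5 CFU/mL / (0.00267 CFU/mL) = 3.7453 × 10^7
Step-3 factor = 3.7453 × 10^7 / 5.0779 × 10^5 = 73.757
v = 4800 μL / 73.757 = 65.1 μL

65.1 μL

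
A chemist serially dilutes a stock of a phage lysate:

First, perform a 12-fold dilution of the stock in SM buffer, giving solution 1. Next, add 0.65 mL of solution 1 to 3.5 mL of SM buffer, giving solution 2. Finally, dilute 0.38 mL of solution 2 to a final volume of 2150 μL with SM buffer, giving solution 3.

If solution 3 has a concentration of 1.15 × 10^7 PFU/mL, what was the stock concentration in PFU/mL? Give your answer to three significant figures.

4.99 × 10^9 PFU/mL

Step 1: 12-fold → factor 12
Step 2: 0.65 mL + 3.5 mL = 4.15 mL total → factor 4.15/0.65 = 6.3846
Step 3: 0.38 mL brought to 2150 μL → factor 2.15/0.38 = 5.6579
Overall dilution factor = 12 × 6.3846 × 5.6579 = 433.48
Stock = 1.15 × 10^7 PFU/mL × 433.48 = 4.99 × 10^9 PFU/mL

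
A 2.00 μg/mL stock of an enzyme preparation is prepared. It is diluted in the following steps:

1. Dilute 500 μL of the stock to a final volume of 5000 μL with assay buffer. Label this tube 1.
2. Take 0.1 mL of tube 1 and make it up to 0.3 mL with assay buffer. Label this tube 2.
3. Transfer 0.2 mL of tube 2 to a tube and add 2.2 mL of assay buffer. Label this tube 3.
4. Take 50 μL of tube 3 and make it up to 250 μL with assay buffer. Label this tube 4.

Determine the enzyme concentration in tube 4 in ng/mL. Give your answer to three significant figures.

Step 1: 500 μL brought to 5000 μL → factor 5000/500 = 10
Step 2: 0.1 mL brought to 0.3 mL → factor 0.3/0.1 = 3
Step 3: 0.2 mL + 2.2 mL = 2.4 mL total → factor 2.4/0.2 = 12
Step 4: 50 μL brought to 250 μL → factor 250/50 = 5
Overall dilution factor = 10 × 3 × 12 × 5 = 1800
Final = 2.00 μg/mL / 1800 = 0.001111 μg/mL = 1.11 ng/mL

1.11 ng/mL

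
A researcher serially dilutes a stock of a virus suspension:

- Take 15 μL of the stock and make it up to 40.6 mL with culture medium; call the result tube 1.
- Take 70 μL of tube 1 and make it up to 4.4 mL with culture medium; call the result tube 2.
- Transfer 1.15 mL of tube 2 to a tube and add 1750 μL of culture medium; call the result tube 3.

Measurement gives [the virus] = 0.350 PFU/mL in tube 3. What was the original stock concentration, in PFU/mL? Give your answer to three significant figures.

1.50 × 10^5 PFU/mL

Step 1: 15 μL brought to 40.6 mL → factor 40600/15 = 2706.7
Step 2: 70 μL brought to 4.4 mL → factor 4400/70 = 62.857
Step 3: 1.15 mL + 1750 μL = 2.9 mL total → factor 2.9/1.15 = 2.5217
Overall dilution factor = 2706.7 × 62.857 × 2.5217 = 4.2903 × 10^5
Stock = 0.350 PFU/mL × 4.2903 × 10^5 = 1.50 × 10^5 PFU/mL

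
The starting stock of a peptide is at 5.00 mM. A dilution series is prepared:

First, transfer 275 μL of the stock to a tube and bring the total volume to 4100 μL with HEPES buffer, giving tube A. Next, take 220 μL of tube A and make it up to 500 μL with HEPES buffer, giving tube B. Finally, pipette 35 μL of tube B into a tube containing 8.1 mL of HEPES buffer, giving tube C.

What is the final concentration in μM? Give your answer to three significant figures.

0.635 μM

Step 1: 275 μL brought to 4100 μL → factor 4100/275 = 14.909
Step 2: 220 μL brought to 500 μL → factor 500/220 = 2.2727
Step 3: 35 μL + 8.1 mL = 8135 μL total → factor 8135/35 = 232.43
Overall dilution factor = 14.909 × 2.2727 × 232.43 = 7875.7
Final = 5.00 mM / 7875.7 = 0.0006349 mM = 0.635 μM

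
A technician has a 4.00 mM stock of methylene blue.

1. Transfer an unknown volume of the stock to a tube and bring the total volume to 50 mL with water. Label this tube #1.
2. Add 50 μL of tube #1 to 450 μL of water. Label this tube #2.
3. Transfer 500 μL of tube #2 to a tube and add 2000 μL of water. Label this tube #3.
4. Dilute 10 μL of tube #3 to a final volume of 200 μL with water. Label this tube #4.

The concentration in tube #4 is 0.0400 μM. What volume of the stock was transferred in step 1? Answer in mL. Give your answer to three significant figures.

0.500 mL

Step 1: v brought to 50 mL → factor = 50 mL/v
Step 2: 50 μL + 450 μL = 500 μL total → factor 500/50 = 10
Step 3: 500 μL + 2000 μL = 2500 μL total → factor 2500/500 = 5
Step 4: 10 μL brought to 200 μL → factor 200/10 = 20
Product of known-step factors = 1000
Overall factor = 4.00 mM / (0.0400 μM) = 1 × 10^5
Step-1 factor = 1 × 10^5 / 1000 = 100
v = 50 mL / 100 = 0.500 mL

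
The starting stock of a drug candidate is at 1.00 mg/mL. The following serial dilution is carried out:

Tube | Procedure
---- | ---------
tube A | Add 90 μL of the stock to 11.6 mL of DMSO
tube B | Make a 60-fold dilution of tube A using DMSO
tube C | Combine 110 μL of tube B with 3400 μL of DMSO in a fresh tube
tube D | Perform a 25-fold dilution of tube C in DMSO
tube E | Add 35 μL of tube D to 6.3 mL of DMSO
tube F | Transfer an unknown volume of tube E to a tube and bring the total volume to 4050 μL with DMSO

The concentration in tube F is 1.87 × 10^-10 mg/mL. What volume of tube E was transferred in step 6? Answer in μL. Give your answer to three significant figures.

Step 1: 90 μL + 11.6 mL = 11690 μL total → factor 11690/90 = 129.89
Step 2: 60-fold → factor 60
Step 3: 110 μL + 3400 μL = 3510 μL total → factor 3510/110 = 31.909
Step 4: 25-fold → factor 25
Step 5: 35 μL + 6.3 mL = 6335 μL total → factor 6335/35 = 181
Step 6: v brought to 4050 μL → factor = 4050 μL/v
Product of known-step factors = 1.1253 × 10^9
Overall factor = 1.00 mg/mL / (1.87 × 10^-10 mg/mL) = 5.3476 × 10^9
Step-6 factor = 5.3476 × 10^9 / 1.1253 × 10^9 = 4.7523
v = 4050 μL / 4.7523 = 852 μL

852 μL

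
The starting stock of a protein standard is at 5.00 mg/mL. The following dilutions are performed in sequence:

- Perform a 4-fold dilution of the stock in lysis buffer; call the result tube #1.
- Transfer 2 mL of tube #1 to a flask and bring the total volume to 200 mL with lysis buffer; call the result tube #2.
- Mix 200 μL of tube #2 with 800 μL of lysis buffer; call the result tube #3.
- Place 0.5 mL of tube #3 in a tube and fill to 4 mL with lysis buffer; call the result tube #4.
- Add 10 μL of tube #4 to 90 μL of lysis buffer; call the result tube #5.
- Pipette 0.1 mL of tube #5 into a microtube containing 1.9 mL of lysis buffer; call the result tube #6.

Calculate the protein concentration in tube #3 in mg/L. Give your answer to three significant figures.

Step 1: 4-fold → factor 4
Step 2: 2 mL brought to 200 mL → factor 200/2 = 100
Step 3: 200 μL + 800 μL = 1000 μL total → factor 1000/200 = 5
Dilution factor through tube #3 = 4 × 100 × 5 = 2000
[tube #3] = 5.00 mg/mL / 2000 = 0.002500 mg/mL = 2.50 mg/L

2.50 mg/L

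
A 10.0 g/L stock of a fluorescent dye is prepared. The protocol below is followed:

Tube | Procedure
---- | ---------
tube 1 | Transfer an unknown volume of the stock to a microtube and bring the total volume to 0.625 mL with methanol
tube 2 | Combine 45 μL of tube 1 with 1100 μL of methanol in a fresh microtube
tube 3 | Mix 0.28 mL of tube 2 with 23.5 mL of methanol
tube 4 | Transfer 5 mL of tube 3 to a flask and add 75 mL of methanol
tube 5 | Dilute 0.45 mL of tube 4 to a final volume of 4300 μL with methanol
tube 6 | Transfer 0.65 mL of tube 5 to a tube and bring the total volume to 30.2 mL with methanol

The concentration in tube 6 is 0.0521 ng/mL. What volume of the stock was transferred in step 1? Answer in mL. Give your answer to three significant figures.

0.0500 mL

Step 1: v brought to 0.625 mL → factor = 0.625 mL/v
Step 2: 45 μL + 1100 μL = 1145 μL total → factor 1145/45 = 25.444
Step 3: 0.28 mL + 23.5 mL = 23.78 mL total → factor 23.78/0.28 = 84.929
Step 4: 5 mL + 75 mL = 80 mL total → factor 80/5 = 16
Step 5: 0.45 mL brought to 4300 μL → factor 4.3/0.45 = 9.5556
Step 6: 0.65 mL brought to 30.2 mL → factor 30.2/0.65 = 46.462
Product of known-step factors = 1.535 × 10^7
Overall factor = 10.0 g/L / (0.0521 ng/mL) = 1.9194 × 10^8
Step-1 factor = 1.9194 × 10^8 / 1.535 × 10^7 = 12.504
v = 0.625 mL / 12.504 = 0.0500 mL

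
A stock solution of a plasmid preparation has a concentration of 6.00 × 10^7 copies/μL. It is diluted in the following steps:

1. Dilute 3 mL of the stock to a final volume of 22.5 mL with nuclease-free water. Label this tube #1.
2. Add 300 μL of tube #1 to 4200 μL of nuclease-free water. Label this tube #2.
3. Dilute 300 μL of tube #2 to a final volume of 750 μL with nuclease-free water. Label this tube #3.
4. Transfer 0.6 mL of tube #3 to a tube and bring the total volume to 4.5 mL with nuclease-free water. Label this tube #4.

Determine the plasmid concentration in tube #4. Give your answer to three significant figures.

Step 1: 3 mL brought to 22.5 mL → factor 22.5/3 = 7.5
Step 2: 300 μL + 4200 μL = 4500 μL total → factor 4500/300 = 15
Step 3: 300 μL brought to 750 μL → factor 750/300 = 2.5
Step 4: 0.6 mL brought to 4.5 mL → factor 4.5/0.6 = 7.5
Overall dilution factor = 7.5 × 15 × 2.5 × 7.5 = 2109.4
Final = 6.00 × 10^7 copies/μL / 2109.4 = 2.84 × 10^4 copies/μL

2.84 × 10^4 copies/μL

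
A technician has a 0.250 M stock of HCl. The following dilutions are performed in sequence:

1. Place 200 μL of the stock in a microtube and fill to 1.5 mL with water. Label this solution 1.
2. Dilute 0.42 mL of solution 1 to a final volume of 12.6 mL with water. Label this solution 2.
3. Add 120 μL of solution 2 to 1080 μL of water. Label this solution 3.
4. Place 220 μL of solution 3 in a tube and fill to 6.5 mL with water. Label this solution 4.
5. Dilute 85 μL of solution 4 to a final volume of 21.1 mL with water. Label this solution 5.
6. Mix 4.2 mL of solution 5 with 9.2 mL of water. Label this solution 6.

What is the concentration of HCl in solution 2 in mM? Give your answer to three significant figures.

Step 1: 200 μL brought to 1.5 mL → factor 1500/200 = 7.5
Step 2: 0.42 mL brought to 12.6 mL → factor 12.6/0.42 = 30
Dilution factor through solution 2 = 7.5 × 30 = 225
[solution 2] = 0.250 M / 225 = 0.001111 M = 1.11 mM

1.11 mM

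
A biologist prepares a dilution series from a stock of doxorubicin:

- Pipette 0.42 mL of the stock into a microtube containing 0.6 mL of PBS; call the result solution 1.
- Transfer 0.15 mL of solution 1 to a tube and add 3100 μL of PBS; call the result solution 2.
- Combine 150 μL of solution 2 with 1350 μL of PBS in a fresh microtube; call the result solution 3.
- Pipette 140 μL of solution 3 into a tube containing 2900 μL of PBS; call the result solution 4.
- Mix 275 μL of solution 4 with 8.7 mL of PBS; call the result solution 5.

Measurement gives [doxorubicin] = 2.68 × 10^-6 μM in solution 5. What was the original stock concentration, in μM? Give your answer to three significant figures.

0.999 μM

Step 1: 0.42 mL + 0.6 mL = 1.02 mL total → factor 1.02/0.42 = 2.4286
Step 2: 0.15 mL + 3100 μL = 3.25 mL total → factor 3.25/0.15 = 21.667
Step 3: 150 μL + 1350 μL = 1500 μL total → factor 1500/150 = 10
Step 4: 140 μL + 2900 μL = 3040 μL total → factor 3040/140 = 21.714
Step 5: 275 μL + 8.7 mL = 8975 μL total → factor 8975/275 = 32.636
Overall dilution factor = 2.4286 × 21.667 × 10 × 21.714 × 32.636 = 3.729 × 10^5
Stock = 2.68 × 10^-6 μM × 3.729 × 10^5 = 0.999 μM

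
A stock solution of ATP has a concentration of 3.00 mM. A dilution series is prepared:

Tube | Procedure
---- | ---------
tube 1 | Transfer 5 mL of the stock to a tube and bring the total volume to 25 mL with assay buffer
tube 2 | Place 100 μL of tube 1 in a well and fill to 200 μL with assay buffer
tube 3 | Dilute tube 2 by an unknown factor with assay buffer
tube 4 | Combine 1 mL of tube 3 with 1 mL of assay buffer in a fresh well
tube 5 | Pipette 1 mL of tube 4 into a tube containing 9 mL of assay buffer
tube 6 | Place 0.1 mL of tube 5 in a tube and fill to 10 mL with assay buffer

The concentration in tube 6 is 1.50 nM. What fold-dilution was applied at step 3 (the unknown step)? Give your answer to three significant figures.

100-fold

Step 1: 5 mL brought to 25 mL → factor 25/5 = 5
Step 2: 100 μL brought to 200 μL → factor 200/100 = 2
Step 3: unknown factor x
Step 4: 1 mL + 1 mL = 2 mL total → factor 2/1 = 2
Step 5: 1 mL + 9 mL = 10 mL total → factor 10/1 = 10
Step 6: 0.1 mL brought to 10 mL → factor 10/0.1 = 100
Product of known-step factors = 20000
Overall factor = 3.00 mM / (1.50 nM) = 2 × 10^6
x = 2 × 10^6 / 20000 = 100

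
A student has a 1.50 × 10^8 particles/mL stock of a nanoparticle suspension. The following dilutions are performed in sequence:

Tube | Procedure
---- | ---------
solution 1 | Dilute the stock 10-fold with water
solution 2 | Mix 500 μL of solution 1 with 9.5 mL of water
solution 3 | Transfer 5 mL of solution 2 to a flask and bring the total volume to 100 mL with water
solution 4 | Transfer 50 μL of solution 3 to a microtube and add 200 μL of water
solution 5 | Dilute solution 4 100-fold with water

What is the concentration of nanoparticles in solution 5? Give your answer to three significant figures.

Step 1: 10-fold → factor 10
Step 2: 500 μL + 9.5 mL = 10000 μL total → factor 10000/500 = 20
Step 3: 5 mL brought to 100 mL → factor 100/5 = 20
Step 4: 50 μL + 200 μL = 250 μL total → factor 250/50 = 5
Step 5: 100-fold → factor 100
Overall dilution factor = 10 × 20 × 20 × 5 × 100 = 2 × 10^6
Final = 1.50 × 10^8 particles/mL / 2 × 10^6 = 75.0 particles/mL

75.0 particles/mL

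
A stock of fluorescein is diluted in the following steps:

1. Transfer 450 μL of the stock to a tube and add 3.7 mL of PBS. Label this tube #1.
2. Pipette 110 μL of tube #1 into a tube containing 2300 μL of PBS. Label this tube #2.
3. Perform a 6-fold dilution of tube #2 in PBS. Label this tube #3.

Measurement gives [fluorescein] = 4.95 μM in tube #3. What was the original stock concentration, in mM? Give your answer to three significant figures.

6.00 mM

Step 1: 450 μL + 3.7 mL = 4150 μL total → factor 4150/450 = 9.2222
Step 2: 110 μL + 2300 μL = 2410 μL total → factor 2410/110 = 21.909
Step 3: 6-fold → factor 6
Overall dilution factor = 9.2222 × 21.909 × 6 = 1212.3
Stock = 4.95 μM × 1212.3 = 6001 μM = 6.00 mM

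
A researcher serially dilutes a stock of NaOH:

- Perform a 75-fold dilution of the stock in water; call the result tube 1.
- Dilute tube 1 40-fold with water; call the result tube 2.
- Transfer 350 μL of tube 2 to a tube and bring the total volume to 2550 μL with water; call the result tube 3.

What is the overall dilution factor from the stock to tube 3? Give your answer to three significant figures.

Step 1: 75-fold → factor 75
Step 2: 40-fold → factor 40
Step 3: 350 μL brought to 2550 μL → factor 2550/350 = 7.2857
Overall dilution factor = 75 × 40 × 7.2857 = 21857

2.19 × 10^4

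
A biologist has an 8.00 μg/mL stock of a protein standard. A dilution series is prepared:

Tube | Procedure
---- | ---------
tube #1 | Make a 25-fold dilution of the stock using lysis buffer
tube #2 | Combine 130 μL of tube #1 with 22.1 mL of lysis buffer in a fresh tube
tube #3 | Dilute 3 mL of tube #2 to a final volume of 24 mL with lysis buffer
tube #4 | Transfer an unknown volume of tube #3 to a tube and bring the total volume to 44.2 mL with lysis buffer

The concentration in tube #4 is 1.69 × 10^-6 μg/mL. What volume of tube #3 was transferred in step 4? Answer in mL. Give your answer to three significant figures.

0.319 mL

Step 1: 25-fold → factor 25
Step 2: 130 μL + 22.1 mL = 22230 μL total → factor 22230/130 = 171
Step 3: 3 mL brought to 24 mL → factor 24/3 = 8
Step 4: v brought to 44.2 mL → factor = 44.2 mL/v
Product of known-step factors = 34200
Overall factor = 8.00 μg/mL / (1.69 × 10^-6 μg/mL) = 4.7337 × 10^6
Step-4 factor = 4.7337 × 10^6 / 34200 = 138.41
v = 44.2 mL / 138.41 = 0.319 mL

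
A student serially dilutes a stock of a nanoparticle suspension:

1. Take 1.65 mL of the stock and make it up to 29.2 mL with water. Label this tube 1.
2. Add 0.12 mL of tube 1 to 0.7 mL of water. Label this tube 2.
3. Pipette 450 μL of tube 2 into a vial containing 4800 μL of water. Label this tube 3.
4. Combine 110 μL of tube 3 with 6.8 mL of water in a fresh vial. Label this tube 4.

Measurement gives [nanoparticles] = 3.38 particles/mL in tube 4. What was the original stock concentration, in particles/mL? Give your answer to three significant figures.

Step 1: 1.65 mL brought to 29.2 mL → factor 29.2/1.65 = 17.697
Step 2: 0.12 mL + 0.7 mL = 0.82 mL total → factor 0.82/0.12 = 6.8333
Step 3: 450 μL + 4800 μL = 5250 μL total → factor 5250/450 = 11.667
Step 4: 110 μL + 6.8 mL = 6910 μL total → factor 6910/110 = 62.818
Overall dilution factor = 17.697 × 6.8333 × 11.667 × 62.818 = 88627
Stock = 3.38 particles/mL × 88627 = 3.00 × 10^5 particles/mL

3.00 × 10^5 particles/mL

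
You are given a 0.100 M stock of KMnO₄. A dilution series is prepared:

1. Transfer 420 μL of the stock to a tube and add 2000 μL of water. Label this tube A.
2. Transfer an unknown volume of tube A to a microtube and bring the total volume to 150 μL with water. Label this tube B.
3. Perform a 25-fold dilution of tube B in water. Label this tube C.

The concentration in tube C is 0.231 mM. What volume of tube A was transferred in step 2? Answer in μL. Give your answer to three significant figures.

Step 1: 420 μL + 2000 μL = 2420 μL total → factor 2420/420 = 5.7619
Step 2: v brought to 150 μL → factor = 150 μL/v
Step 3: 25-fold → factor 25
Product of known-step factors = 144.05
Overall factor = 0.100 M / (0.231 mM) = 432.9
Step-2 factor = 432.9 / 144.05 = 3.0053
v = 150 μL / 3.0053 = 49.9 μL

49.9 μL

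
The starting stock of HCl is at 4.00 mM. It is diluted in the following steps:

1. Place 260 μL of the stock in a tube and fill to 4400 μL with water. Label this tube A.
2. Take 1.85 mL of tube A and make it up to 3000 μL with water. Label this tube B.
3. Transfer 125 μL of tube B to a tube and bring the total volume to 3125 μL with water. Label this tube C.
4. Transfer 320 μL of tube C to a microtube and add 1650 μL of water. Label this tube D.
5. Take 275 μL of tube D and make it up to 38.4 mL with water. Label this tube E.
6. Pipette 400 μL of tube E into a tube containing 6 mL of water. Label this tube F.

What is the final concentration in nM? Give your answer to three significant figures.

0.424 nM

Step 1: 260 μL brought to 4400 μL → factor 4400/260 = 16.923
Step 2: 1.85 mL brought to 3000 μL → factor 3/1.85 = 1.6216
Step 3: 125 μL brought to 3125 μL → factor 3125/125 = 25
Step 4: 320 μL + 1650 μL = 1970 μL total → factor 1970/320 = 6.1562
Step 5: 275 μL brought to 38.4 mL → factor 38400/275 = 139.64
Step 6: 400 μL + 6 mL = 6400 μL total → factor 6400/400 = 16
Overall dilution factor = 16.923 × 1.6216 × 25 × 6.1562 × 139.64 × 16 = 9.4363 × 10^6
Final = 4.00 mM / 9.4363 × 10^6 = 4.239 × 10^-7 mM = 0.424 nM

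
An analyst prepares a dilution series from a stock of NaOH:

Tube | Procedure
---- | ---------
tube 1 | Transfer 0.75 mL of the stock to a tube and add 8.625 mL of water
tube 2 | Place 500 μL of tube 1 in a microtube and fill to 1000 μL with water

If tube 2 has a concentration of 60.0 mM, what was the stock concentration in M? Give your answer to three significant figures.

Step 1: 0.75 mL + 8.625 mL = 9.375 mL total → factor 9.375/0.75 = 12.5
Step 2: 500 μL brought to 1000 μL → factor 1000/500 = 2
Overall dilution factor = 12.5 × 2 = 25
Stock = 60.0 mM × 25 = 1500 mM = 1.50 M

1.50 M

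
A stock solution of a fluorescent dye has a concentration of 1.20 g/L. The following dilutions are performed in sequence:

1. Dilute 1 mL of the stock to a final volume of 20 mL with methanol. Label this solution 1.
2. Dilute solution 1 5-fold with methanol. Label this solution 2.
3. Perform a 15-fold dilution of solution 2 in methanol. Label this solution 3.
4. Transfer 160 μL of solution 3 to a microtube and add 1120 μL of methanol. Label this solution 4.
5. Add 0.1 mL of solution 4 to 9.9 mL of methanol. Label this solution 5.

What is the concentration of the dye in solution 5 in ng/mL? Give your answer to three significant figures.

Step 1: 1 mL brought to 20 mL → factor 20/1 = 20
Step 2: 5-fold → factor 5
Step 3: 15-fold → factor 15
Step 4: 160 μL + 1120 μL = 1280 μL total → factor 1280/160 = 8
Step 5: 0.1 mL + 9.9 mL = 10 mL total → factor 10/0.1 = 100
Overall dilution factor = 20 × 5 × 15 × 8 × 100 = 1.2 × 10^6
Final = 1.20 g/L / 1.2 × 10^6 = 1.000 × 10^-6 g/L = 1.00 ng/mL

1.00 ng/mL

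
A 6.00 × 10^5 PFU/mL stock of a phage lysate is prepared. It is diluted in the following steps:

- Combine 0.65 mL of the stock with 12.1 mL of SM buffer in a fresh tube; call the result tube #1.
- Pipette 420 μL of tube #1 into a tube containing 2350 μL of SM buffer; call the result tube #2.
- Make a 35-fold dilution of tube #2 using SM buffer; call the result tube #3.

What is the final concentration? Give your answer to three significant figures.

Step 1: 0.65 mL + 12.1 mL = 12.75 mL total → factor 12.75/0.65 = 19.615
Step 2: 420 μL + 2350 μL = 2770 μL total → factor 2770/420 = 6.5952
Step 3: 35-fold → factor 35
Overall dilution factor = 19.615 × 6.5952 × 35 = 4527.9
Final = 6.00 × 10^5 PFU/mL / 4527.9 = 133 PFU/mL

133 PFU/mL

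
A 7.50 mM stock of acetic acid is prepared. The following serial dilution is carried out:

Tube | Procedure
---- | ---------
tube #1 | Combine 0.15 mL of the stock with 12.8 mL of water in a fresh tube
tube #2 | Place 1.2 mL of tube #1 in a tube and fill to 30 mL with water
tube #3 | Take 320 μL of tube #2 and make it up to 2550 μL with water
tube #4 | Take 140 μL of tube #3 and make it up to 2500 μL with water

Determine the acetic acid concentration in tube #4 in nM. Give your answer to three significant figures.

24.4 nM

Step 1: 0.15 mL + 12.8 mL = 12.95 mL total → factor 12.95/0.15 = 86.333
Step 2: 1.2 mL brought to 30 mL → factor 30/1.2 = 25
Step 3: 320 μL brought to 2550 μL → factor 2550/320 = 7.9688
Step 4: 140 μL brought to 2500 μL → factor 2500/140 = 17.857
Overall dilution factor = 86.333 × 25 × 7.9688 × 17.857 = 3.0713 × 10^5
Final = 7.50 mM / 3.0713 × 10^5 = 2.442 × 10^-5 mM = 24.4 nM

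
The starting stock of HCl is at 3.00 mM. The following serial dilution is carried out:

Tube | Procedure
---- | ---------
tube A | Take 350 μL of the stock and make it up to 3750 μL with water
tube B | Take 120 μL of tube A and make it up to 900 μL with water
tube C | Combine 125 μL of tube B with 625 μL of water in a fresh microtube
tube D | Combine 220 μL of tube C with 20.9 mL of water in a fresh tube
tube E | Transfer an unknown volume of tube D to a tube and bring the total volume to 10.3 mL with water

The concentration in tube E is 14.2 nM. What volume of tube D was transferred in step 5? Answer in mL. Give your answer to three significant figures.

Step 1: 350 μL brought to 3750 μL → factor 3750/350 = 10.714
Step 2: 120 μL brought to 900 μL → factor 900/120 = 7.5
Step 3: 125 μL + 625 μL = 750 μL total → factor 750/125 = 6
Step 4: 220 μL + 20.9 mL = 21120 μL total → factor 21120/220 = 96
Step 5: v brought to 10.3 mL → factor = 10.3 mL/v
Product of known-step factors = 46286
Overall factor = 3.00 mM / (14.2 nM) = 2.1127 × 10^5
Step-5 factor = 2.1127 × 10^5 / 46286 = 4.5644
v = 10.3 mL / 4.5644 = 2.26 mL

2.26 mL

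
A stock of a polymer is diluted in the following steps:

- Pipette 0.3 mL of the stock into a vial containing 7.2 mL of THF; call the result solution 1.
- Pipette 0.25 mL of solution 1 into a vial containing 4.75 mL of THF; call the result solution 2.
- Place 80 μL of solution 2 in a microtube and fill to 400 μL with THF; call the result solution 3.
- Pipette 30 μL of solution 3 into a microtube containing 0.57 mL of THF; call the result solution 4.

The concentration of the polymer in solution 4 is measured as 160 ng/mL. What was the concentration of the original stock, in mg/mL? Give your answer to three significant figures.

Step 1: 0.3 mL + 7.2 mL = 7.5 mL total → factor 7.5/0.3 = 25
Step 2: 0.25 mL + 4.75 mL = 5 mL total → factor 5/0.25 = 20
Step 3: 80 μL brought to 400 μL → factor 400/80 = 5
Step 4: 30 μL + 0.57 mL = 600 μL total → factor 600/30 = 20
Overall dilution factor = 25 × 20 × 5 × 20 = 50000
Stock = 160 ng/mL × 50000 = 8.000 × 10^6 ng/mL = 8.00 mg/mL

8.00 mg/mL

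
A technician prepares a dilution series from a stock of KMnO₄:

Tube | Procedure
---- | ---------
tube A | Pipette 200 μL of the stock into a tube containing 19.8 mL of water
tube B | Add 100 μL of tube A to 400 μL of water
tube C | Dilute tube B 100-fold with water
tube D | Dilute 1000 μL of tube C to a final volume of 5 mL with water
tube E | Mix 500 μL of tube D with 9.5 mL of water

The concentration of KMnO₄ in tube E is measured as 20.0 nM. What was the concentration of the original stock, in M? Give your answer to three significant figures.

Step 1: 200 μL + 19.8 mL = 20000 μL total → factor 20000/200 = 100
Step 2: 100 μL + 400 μL = 500 μL total → factor 500/100 = 5
Step 3: 100-fold → factor 100
Step 4: 1000 μL brought to 5 mL → factor 5000/1000 = 5
Step 5: 500 μL + 9.5 mL = 10000 μL total → factor 10000/500 = 20
Overall dilution factor = 100 × 5 × 100 × 5 × 20 = 5 × 10^6
Stock = 20.0 nM × 5 × 10^6 = 1.000 × 10^8 nM = 0.100 M

0.100 M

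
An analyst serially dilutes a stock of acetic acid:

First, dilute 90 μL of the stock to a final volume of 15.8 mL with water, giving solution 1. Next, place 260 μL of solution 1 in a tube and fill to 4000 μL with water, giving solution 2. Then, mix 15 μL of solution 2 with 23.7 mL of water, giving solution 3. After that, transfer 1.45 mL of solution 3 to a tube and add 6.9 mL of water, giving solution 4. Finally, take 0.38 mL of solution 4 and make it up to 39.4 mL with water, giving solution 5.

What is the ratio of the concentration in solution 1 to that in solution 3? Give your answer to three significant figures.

Step 1: 90 μL brought to 15.8 mL → factor 15800/90 = 175.56
Step 2: 260 μL brought to 4000 μL → factor 4000/260 = 15.385
Step 3: 15 μL + 23.7 mL = 23715 μL total → factor 23715/15 = 1581
Dilution factor to solution 1 = 175.56; to solution 3 = 4.2701 × 10^6
[solution 1]/[solution 3] = (factor to solution 3)/(factor to solution 1) = 4.2701 × 10^6/175.56 = 2.43 × 10^4

2.43 × 10^4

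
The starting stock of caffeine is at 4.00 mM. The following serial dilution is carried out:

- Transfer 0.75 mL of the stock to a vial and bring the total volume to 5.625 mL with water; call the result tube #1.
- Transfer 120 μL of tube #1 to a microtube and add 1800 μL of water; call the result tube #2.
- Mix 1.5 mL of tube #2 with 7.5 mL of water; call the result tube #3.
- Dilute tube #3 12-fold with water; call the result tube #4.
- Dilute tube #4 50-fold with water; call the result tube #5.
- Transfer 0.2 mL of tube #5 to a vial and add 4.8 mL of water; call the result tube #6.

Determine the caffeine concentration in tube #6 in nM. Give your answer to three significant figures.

0.370 nM

Step 1: 0.75 mL brought to 5.625 mL → factor 5.625/0.75 = 7.5
Step 2: 120 μL + 1800 μL = 1920 μL total → factor 1920/120 = 16
Step 3: 1.5 mL + 7.5 mL = 9 mL total → factor 9/1.5 = 6
Step 4: 12-fold → factor 12
Step 5: 50-fold → factor 50
Step 6: 0.2 mL + 4.8 mL = 5 mL total → factor 5/0.2 = 25
Overall dilution factor = 7.5 × 16 × 6 × 12 × 50 × 25 = 1.08 × 10^7
Final = 4.00 mM / 1.08 × 10^7 = 3.704 × 10^-7 mM = 0.370 nM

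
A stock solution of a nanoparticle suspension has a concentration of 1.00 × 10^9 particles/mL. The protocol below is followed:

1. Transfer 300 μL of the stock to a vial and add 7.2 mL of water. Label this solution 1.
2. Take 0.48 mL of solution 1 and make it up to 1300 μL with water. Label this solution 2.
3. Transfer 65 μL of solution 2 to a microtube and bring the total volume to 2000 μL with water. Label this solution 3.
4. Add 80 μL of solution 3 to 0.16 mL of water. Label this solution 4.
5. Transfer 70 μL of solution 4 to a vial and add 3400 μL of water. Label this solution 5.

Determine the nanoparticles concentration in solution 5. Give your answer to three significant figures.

Step 1: 300 μL + 7.2 mL = 7500 μL total → factor 7500/300 = 25
Step 2: 0.48 mL brought to 1300 μL → factor 1.3/0.48 = 2.7083
Step 3: 65 μL brought to 2000 μL → factor 2000/65 = 30.769
Step 4: 80 μL + 0.16 mL = 240 μL total → factor 240/80 = 3
Step 5: 70 μL + 3400 μL = 3470 μL total → factor 3470/70 = 49.571
Overall dilution factor = 25 × 2.7083 × 30.769 × 3 × 49.571 = 3.0982 × 10^5
Final = 1.00 × 10^9 particles/mL / 3.0982 × 10^5 = 3.23 × 10^3 particles/mL

3.23 × 10^3 particles/mL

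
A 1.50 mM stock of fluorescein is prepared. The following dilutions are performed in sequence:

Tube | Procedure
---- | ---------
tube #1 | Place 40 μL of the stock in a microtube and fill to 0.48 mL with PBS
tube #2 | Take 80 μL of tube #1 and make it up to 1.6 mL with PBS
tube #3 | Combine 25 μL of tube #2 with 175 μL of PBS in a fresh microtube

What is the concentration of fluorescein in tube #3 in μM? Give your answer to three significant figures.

0.781 μM

Step 1: 40 μL brought to 0.48 mL → factor 480/40 = 12
Step 2: 80 μL brought to 1.6 mL → factor 1600/80 = 20
Step 3: 25 μL + 175 μL = 200 μL total → factor 200/25 = 8
Overall dilution factor = 12 × 20 × 8 = 1920
Final = 1.50 mM / 1920 = 0.0007813 mM = 0.781 μM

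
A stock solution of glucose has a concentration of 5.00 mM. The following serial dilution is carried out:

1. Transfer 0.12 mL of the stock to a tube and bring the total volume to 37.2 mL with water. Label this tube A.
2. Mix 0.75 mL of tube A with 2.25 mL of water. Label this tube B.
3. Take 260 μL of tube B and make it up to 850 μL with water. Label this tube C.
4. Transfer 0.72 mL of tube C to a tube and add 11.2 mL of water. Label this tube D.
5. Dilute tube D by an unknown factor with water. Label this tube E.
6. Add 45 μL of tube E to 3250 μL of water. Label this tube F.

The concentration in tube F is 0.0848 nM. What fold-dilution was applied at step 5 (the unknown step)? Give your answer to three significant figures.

12.0-fold

Step 1: 0.12 mL brought to 37.2 mL → factor 37.2/0.12 = 310
Step 2: 0.75 mL + 2.25 mL = 3 mL total → factor 3/0.75 = 4
Step 3: 260 μL brought to 850 μL → factor 850/260 = 3.2692
Step 4: 0.72 mL + 11.2 mL = 11.92 mL total → factor 11.92/0.72 = 16.556
Step 5: unknown factor x
Step 6: 45 μL + 3250 μL = 3295 μL total → factor 3295/45 = 73.222
Product of known-step factors = 4.9142 × 10^6
Overall factor = 5.00 mM / (0.0848 nM) = 5.8962 × 10^7
x = 5.8962 × 10^7 / 4.9142 × 10^6 = 12.0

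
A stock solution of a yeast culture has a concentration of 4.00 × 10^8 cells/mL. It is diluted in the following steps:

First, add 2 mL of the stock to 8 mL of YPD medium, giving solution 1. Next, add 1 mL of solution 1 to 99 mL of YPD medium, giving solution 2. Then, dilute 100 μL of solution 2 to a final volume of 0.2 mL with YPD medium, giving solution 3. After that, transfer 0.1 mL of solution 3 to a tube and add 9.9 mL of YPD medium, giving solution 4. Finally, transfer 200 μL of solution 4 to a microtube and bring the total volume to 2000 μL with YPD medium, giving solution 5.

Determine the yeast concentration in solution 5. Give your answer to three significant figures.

Step 1: 2 mL + 8 mL = 10 mL total → factor 10/2 = 5
Step 2: 1 mL + 99 mL = 100 mL total → factor 100/1 = 100
Step 3: 100 μL brought to 0.2 mL → factor 200/100 = 2
Step 4: 0.1 mL + 9.9 mL = 10 mL total → factor 10/0.1 = 100
Step 5: 200 μL brought to 2000 μL → factor 2000/200 = 10
Overall dilution factor = 5 × 100 × 2 × 100 × 10 = 1 × 10^6
Final = 4.00 × 10^8 cells/mL / 1 × 10^6 = 400 cells/mL

400 cells/mL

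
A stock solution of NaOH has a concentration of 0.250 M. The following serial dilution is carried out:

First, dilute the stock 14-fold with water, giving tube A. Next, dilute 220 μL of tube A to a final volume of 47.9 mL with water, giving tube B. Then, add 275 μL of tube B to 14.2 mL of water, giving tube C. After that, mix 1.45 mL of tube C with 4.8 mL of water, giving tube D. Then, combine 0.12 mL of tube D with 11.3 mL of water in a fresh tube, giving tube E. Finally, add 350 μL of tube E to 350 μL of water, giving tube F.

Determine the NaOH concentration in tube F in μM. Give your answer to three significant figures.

0.00190 μM

Step 1: 14-fold → factor 14
Step 2: 220 μL brought to 47.9 mL → factor 47900/220 = 217.73
Step 3: 275 μL + 14.2 mL = 14475 μL total → factor 14475/275 = 52.636
Step 4: 1.45 mL + 4.8 mL = 6.25 mL total → factor 6.25/1.45 = 4.3103
Step 5: 0.12 mL + 11.3 mL = 11.42 mL total → factor 11.42/0.12 = 95.167
Step 6: 350 μL + 350 μL = 700 μL total → factor 700/350 = 2
Overall dilution factor = 14 × 217.73 × 52.636 × 4.3103 × 95.167 × 2 = 1.3163 × 10^8
Final = 0.250 M / 1.3163 × 10^8 = 1.899 × 10^-9 M = 0.00190 μM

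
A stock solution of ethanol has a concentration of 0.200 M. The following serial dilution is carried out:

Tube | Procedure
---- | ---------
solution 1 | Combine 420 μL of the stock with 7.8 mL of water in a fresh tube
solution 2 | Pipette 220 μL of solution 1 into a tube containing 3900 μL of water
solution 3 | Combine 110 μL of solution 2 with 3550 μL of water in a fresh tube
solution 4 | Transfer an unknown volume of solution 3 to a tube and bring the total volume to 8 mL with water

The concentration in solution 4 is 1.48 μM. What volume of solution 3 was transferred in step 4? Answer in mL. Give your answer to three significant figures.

0.722 mL

Step 1: 420 μL + 7.8 mL = 8220 μL total → factor 8220/420 = 19.571
Step 2: 220 μL + 3900 μL = 4120 μL total → factor 4120/220 = 18.727
Step 3: 110 μL + 3550 μL = 3660 μL total → factor 3660/110 = 33.273
Step 4: v brought to 8 mL → factor = 8 mL/v
Product of known-step factors = 12195
Overall factor = 0.200 M / (1.48 μM) = 1.3514 × 10^5
Step-4 factor = 1.3514 × 10^5 / 12195 = 11.081
v = 8 mL / 11.081 = 0.722 mL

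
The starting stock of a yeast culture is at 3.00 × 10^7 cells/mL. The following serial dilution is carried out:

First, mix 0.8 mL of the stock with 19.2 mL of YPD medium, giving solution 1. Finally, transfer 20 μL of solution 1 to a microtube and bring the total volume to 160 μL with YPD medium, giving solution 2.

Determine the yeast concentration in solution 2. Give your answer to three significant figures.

1.50 × 10^5 cells/mL

Step 1: 0.8 mL + 19.2 mL = 20 mL total → factor 20/0.8 = 25
Step 2: 20 μL brought to 160 μL → factor 160/20 = 8
Overall dilution factor = 25 × 8 = 200
Final = 3.00 × 10^7 cells/mL / 200 = 1.50 × 10^5 cells/mL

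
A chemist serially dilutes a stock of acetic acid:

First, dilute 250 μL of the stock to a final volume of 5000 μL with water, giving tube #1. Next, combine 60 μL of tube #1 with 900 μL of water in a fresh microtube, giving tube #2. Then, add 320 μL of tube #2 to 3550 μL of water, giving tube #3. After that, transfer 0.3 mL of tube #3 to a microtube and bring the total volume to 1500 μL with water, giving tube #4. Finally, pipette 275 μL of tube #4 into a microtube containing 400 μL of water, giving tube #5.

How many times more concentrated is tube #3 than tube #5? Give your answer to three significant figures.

12.3

Step 1: 250 μL brought to 5000 μL → factor 5000/250 = 20
Step 2: 60 μL + 900 μL = 960 μL total → factor 960/60 = 16
Step 3: 320 μL + 3550 μL = 3870 μL total → factor 3870/320 = 12.094
Step 4: 0.3 mL brought to 1500 μL → factor 1.5/0.3 = 5
Step 5: 275 μL + 400 μL = 675 μL total → factor 675/275 = 2.4545
Dilution factor to tube #3 = 3870; to tube #5 = 47495
[tube #3]/[tube #5] = (factor to tube #5)/(factor to tube #3) = 47495/3870 = 12.3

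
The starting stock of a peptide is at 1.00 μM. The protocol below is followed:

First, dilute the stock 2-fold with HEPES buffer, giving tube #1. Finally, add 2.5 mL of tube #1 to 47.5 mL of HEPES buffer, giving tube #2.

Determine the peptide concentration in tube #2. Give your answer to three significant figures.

Step 1: 2-fold → factor 2
Step 2: 2.5 mL + 47.5 mL = 50 mL total → factor 50/2.5 = 20
Overall dilution factor = 2 × 20 = 40
Final = 1.00 μM / 40 = 0.0250 μM

0.0250 μM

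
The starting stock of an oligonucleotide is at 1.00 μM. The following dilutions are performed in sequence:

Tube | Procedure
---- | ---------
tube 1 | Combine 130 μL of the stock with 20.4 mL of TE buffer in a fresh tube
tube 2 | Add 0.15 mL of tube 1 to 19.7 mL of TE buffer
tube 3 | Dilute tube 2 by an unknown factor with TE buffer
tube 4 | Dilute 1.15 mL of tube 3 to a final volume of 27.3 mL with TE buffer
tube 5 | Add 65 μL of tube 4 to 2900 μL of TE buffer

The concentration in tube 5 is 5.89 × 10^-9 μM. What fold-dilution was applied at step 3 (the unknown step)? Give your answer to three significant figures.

7.50-fold

Step 1: 130 μL + 20.4 mL = 20530 μL total → factor 20530/130 = 157.92
Step 2: 0.15 mL + 19.7 mL = 19.85 mL total → factor 19.85/0.15 = 132.33
Step 3: unknown factor x
Step 4: 1.15 mL brought to 27.3 mL → factor 27.3/1.15 = 23.739
Step 5: 65 μL + 2900 μL = 2965 μL total → factor 2965/65 = 45.615
Product of known-step factors = 2.263 × 10^7
Overall factor = 1.00 μM / (5.89 × 10^-9 μM) = 1.6978 × 10^8
x = 1.6978 × 10^8 / 2.263 × 10^7 = 7.50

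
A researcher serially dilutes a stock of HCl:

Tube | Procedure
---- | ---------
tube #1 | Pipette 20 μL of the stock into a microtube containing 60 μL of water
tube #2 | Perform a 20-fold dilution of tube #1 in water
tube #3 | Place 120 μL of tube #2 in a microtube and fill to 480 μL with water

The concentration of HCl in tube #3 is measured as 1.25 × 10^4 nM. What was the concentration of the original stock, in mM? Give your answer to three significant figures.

Step 1: 20 μL + 60 μL = 80 μL total → factor 80/20 = 4
Step 2: 20-fold → factor 20
Step 3: 120 μL brought to 480 μL → factor 480/120 = 4
Overall dilution factor = 4 × 20 × 4 = 320
Stock = 1.25 × 10^4 nM × 320 = 4.000 × 10^6 nM = 4.00 mM

4.00 mM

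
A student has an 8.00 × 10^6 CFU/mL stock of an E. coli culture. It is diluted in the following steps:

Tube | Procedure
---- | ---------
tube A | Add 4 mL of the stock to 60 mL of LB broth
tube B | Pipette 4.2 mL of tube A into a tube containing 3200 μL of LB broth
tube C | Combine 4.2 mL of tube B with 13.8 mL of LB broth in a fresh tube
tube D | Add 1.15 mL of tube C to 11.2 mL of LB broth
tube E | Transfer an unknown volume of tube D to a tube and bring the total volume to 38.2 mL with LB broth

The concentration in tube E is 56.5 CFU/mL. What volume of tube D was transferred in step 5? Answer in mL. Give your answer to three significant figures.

0.350 mL

Step 1: 4 mL + 60 mL = 64 mL total → factor 64/4 = 16
Step 2: 4.2 mL + 3200 μL = 7.4 mL total → factor 7.4/4.2 = 1.7619
Step 3: 4.2 mL + 13.8 mL = 18 mL total → factor 18/4.2 = 4.2857
Step 4: 1.15 mL + 11.2 mL = 12.35 mL total → factor 12.35/1.15 = 10.739
Step 5: v brought to 38.2 mL → factor = 38.2 mL/v
Product of known-step factors = 1297.5
Overall factor = 8.00 × 10^6 CFU/mL / (56.5 CFU/mL) = 1.4159 × 10^5
Step-5 factor = 1.4159 × 10^5 / 1297.5 = 109.13
v = 38.2 mL / 109.13 = 0.350 mL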